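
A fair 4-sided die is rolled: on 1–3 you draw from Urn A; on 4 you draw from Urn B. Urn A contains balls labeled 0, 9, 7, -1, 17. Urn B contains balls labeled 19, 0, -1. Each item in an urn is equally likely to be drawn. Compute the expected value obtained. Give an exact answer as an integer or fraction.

63/10

E[X | Urn A] = (0 + 9 + 7 − 1 + 17)/5 = 32/5
E[X | Urn B] = (19 + 0 − 1)/3 = 6
E[X] = (3/4)·32/5 + (1/4)·6 = 63/10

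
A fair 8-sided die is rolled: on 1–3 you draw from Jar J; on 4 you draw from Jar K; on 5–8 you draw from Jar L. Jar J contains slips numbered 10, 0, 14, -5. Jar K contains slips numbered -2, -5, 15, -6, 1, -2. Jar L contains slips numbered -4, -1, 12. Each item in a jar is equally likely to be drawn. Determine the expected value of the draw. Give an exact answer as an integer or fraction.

95/32

E[X | Jar J] = (10 + 0 + 14 − 5)/4 = 19/4
E[X | Jar K] = (-2 − 5 + 15 − 6 + 1 − 2)/6 = 1/6
E[X | Jar L] = (-4 − 1 + 12)/3 = 7/3
E[X] = (3/8)·19/4 + (1/8)·1/6 + (1/2)·7/3 = 95/32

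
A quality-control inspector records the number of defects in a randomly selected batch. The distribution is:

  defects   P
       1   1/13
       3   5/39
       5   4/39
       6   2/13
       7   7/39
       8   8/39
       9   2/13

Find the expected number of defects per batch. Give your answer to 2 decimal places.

6.18

E[X] = (1/13)·1 + (5/39)·3 + (4/39)·5 + (2/13)·6 + (7/39)·7 + (8/39)·8 + (2/13)·9
     = 241/39 ≈ 6.18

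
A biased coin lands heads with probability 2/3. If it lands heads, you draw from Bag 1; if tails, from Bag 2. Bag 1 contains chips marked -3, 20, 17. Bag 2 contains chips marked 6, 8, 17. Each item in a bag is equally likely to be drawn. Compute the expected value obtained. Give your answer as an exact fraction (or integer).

11

E[X | Bag 1] = (-3 + 20 + 17)/3 = 34/3
E[X | Bag 2] = (6 + 8 + 17)/3 = 31/3
E[X] = (2/3)·34/3 + (1/3)·31/3 = 11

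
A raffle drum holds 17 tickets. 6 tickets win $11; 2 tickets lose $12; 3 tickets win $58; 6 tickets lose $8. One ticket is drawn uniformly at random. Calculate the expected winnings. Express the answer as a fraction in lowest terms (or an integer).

E[payout] = (6/17)·11 + (2/17)·(-12) + (3/17)·58 + (6/17)·(-8) = 168/17

168/17 dollars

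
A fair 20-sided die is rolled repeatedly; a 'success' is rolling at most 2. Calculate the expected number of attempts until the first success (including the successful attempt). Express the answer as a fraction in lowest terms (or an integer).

For a geometric distribution, E[trials] = 1/p = 1/(1/10) = 10.

10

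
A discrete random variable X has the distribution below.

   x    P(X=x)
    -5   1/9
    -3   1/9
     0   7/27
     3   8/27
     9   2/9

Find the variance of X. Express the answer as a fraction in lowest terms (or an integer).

E[X] = (1/9)·(-5) + (1/9)·(-3) + (7/27)·0 + (8/27)·3 + (2/9)·9 = 2
E[X²] = (1/9)·25 + (1/9)·9 + (7/27)·0 + (8/27)·9 + (2/9)·81 = 220/9
Var(X) = 220/9 − (2)² = 184/9

184/9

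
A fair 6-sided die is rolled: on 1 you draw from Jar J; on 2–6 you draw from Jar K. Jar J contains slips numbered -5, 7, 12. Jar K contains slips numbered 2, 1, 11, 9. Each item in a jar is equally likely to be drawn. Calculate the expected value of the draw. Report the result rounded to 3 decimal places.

5.569

E[X | Jar J] = (-5 + 7 + 12)/3 = 14/3
E[X | Jar K] = (2 + 1 + 11 + 9)/4 = 23/4
E[X] = (1/6)·14/3 + (5/6)·23/4 = 401/72 ≈ 5.569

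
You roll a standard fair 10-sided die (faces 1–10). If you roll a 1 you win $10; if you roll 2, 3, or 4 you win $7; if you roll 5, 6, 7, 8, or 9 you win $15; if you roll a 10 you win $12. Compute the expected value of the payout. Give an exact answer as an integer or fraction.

E[payout] = (3/10)·7 + (1/10)·10 + (1/10)·12 + (1/2)·15 = 59/5

59/5 dollars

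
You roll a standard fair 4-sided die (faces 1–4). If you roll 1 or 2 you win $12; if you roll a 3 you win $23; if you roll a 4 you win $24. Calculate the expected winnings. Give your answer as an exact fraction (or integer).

71/4 dollars

E[payout] = (1/2)·12 + (1/4)·23 + (1/4)·24 = 71/4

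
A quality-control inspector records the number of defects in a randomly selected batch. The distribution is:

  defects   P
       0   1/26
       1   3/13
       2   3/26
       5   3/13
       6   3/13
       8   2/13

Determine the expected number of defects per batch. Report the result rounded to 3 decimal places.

4.231

E[X] = (1/26)·0 + (3/13)·1 + (3/26)·2 + (3/13)·5 + (3/13)·6 + (2/13)·8
     = 55/13 ≈ 4.231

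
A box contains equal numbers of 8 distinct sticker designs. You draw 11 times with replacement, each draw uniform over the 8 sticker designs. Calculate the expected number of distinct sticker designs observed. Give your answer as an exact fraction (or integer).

Let Xⱼ=1 if type j appears at least once. P(Xⱼ=1) = 1 − ((8−1)/8)^11 = 6612607849/8589934592.
E[#distinct] = 8·6612607849/8589934592 = 6612607849/1073741824.

6612607849/1073741824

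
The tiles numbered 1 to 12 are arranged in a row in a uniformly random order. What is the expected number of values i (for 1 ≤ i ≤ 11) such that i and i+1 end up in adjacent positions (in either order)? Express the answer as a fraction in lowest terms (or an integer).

11/6

For each i ∈ {1,…,11}, let Xᵢ = 1 if i and i+1 are adjacent. P(Xᵢ=1) = 2·(12−1)!/12! = 2/12.
By linearity, E[ΣXᵢ] = (11)·(2/12) = 11/6.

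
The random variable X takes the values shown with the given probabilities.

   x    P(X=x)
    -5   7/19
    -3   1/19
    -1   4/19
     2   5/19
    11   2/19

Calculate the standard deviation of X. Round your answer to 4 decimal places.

4.8381

E[X] = -10/19, E[X²] = 450/19
Var(X) = E[X²] − (E[X])² = 450/19 − 100/361 = 8450/361
SD(X) = √(8450/361) ≈ 4.8381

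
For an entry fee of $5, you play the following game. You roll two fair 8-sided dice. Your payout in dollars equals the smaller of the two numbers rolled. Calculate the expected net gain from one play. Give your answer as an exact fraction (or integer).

-29/16 dollars

Distribution of the smaller of the two numbers rolled: 1 w.p. 15/64, 2 w.p. 13/64, 3 w.p. 11/64, 4 w.p. 9/64, 5 w.p. 7/64, 6 w.p. 5/64, …
E[payout] = (15/64)·1 + (13/64)·2 + (11/64)·3 + (9/64)·4 + (7/64)·5 + (5/64)·6 + (3/64)·7 + (1/64)·8 = 51/16
Expected profit = 51/16 − 5 = -29/16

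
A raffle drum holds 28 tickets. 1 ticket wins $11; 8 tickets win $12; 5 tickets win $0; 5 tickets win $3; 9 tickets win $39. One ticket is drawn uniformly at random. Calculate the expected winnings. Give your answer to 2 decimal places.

$16.89

E[payout] = (1/28)·11 + (8/28)·12 + (5/28)·0 + (5/28)·3 + (9/28)·39 = 473/28
≈ $16.89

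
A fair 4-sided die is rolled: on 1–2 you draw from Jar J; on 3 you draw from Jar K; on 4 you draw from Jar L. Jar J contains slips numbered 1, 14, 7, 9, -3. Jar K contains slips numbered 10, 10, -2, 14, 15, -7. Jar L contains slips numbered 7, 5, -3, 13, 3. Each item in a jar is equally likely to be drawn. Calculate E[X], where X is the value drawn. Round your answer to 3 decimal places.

5.717

E[X | Jar J] = (1 + 14 + 7 + 9 − 3)/5 = 28/5
E[X | Jar K] = (10 + 10 − 2 + 14 + 15 − 7)/6 = 20/3
E[X | Jar L] = (7 + 5 − 3 + 13 + 3)/5 = 5
E[X] = (1/2)·28/5 + (1/4)·20/3 + (1/4)·5 = 343/60 ≈ 5.717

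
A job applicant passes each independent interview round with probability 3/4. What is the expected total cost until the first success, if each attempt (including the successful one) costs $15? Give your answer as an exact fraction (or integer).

$20

E[#attempts] = 1/p = 4/3; E[cost] = 15·4/3 = 20.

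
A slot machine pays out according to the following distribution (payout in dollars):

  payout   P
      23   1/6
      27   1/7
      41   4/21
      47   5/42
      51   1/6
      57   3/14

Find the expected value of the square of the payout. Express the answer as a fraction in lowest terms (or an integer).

E[X²] = (1/6)·529 + (1/7)·729 + (4/21)·1681 + (5/42)·2209 + (1/6)·2601 + (3/14)·3249
     = 40009/21

40009/21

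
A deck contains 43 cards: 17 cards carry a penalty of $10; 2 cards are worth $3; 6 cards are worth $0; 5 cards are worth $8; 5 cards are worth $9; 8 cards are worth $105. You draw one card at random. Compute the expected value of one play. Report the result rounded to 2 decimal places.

$17.70

E[payout] = (17/43)·(-10) + (2/43)·3 + (6/43)·0 + (5/43)·8 + (5/43)·9 + (8/43)·105 = 761/43
≈ $17.70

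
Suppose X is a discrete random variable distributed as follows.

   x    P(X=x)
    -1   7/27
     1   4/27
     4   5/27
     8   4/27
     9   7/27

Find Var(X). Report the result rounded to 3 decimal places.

16.645

E[X] = (7/27)·(-1) + (4/27)·1 + (5/27)·4 + (4/27)·8 + (7/27)·9 = 112/27
E[X²] = (7/27)·1 + (4/27)·1 + (5/27)·16 + (4/27)·64 + (7/27)·81 = 914/27
Var(X) = 914/27 − (112/27)² = 12134/729 ≈ 16.645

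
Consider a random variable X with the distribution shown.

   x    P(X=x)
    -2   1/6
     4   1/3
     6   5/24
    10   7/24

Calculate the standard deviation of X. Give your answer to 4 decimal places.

3.9965

E[X] = 31/6, E[X²] = 128/3
Var(X) = E[X²] − (E[X])² = 128/3 − 961/36 = 575/36
SD(X) = √(575/36) ≈ 3.9965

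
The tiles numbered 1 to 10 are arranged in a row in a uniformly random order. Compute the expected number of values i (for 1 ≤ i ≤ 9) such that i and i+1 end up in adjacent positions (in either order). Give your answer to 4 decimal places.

For each i ∈ {1,…,9}, let Xᵢ = 1 if i and i+1 are adjacent. P(Xᵢ=1) = 2·(10−1)!/10! = 2/10.
By linearity, E[ΣXᵢ] = (9)·(2/10) = 9/5.
≈ 1.8000

1.8000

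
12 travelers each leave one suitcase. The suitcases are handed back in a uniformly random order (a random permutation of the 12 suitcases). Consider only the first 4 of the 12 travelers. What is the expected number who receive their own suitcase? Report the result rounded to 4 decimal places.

Let Xᵢ = 1 if person i gets their own suitcase. For each i, P(Xᵢ=1) = 1/12.
By linearity of expectation, E[X₁+…+X_4] = 4·(1/12) = 1/3.
≈ 0.3333

0.3333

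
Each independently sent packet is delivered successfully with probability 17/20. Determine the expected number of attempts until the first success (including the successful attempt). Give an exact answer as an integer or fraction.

For a geometric distribution, E[trials] = 1/p = 1/(17/20) = 20/17.

20/17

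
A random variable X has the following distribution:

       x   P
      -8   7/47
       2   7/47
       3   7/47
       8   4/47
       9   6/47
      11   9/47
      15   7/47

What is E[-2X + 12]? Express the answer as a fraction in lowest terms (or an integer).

26/47

E[-2x+12] = (7/47)·28 + (7/47)·8 + (7/47)·6 + (4/47)·(-4) + (6/47)·(-6) + (9/47)·(-10) + (7/47)·(-18)
     = 26/47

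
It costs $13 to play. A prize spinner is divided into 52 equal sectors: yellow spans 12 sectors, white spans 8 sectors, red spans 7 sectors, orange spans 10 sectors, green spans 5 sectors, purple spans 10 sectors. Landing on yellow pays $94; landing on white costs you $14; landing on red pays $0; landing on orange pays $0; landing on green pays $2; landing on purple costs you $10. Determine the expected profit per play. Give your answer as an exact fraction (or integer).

125/26 dollars

E[payout] = (12/52)·94 + (8/52)·(-14) + (7/52)·0 + (10/52)·0 + (5/52)·2 + (10/52)·(-10) = 463/26
Expected profit = 463/26 − 13 = 125/26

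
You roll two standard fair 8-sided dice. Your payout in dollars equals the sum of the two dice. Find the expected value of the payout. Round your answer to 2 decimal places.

$9.00

Distribution of the sum of the two dice: 2 w.p. 1/64, 3 w.p. 1/32, 4 w.p. 3/64, 5 w.p. 1/16, 6 w.p. 5/64, 7 w.p. 3/32, …
E[payout] = (1/64)·2 + (1/32)·3 + (3/64)·4 + (1/16)·5 + (5/64)·6 + (3/32)·7 + (7/64)·8 + (1/8)·9 + (7/64)·10 + (3/32)·11 + (5/64)·12 + (1/16)·13 + (3/64)·14 + (1/32)·15 + (1/64)·16 = 9
≈ $9.00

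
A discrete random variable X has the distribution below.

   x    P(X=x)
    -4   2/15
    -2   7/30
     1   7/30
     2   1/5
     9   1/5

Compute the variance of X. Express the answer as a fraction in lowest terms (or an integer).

16421/900

E[X] = (2/15)·(-4) + (7/30)·(-2) + (7/30)·1 + (1/5)·2 + (1/5)·9 = 43/30
E[X²] = (2/15)·16 + (7/30)·4 + (7/30)·1 + (1/5)·4 + (1/5)·81 = 203/10
Var(X) = 203/10 − (43/30)² = 16421/900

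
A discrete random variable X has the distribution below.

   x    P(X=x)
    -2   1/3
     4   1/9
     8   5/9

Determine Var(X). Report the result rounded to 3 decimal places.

20.840

E[X] = (1/3)·(-2) + (1/9)·4 + (5/9)·8 = 38/9
E[X²] = (1/3)·4 + (1/9)·16 + (5/9)·64 = 116/3
Var(X) = 116/3 − (38/9)² = 1688/81 ≈ 20.840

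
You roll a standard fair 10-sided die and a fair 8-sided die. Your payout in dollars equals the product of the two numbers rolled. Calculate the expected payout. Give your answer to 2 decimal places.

$24.75

Distribution of the product of the two numbers rolled: 1 w.p. 1/80, 2 w.p. 1/40, 3 w.p. 1/40, 4 w.p. 3/80, 5 w.p. 1/40, 6 w.p. 1/20, …
E[payout] = (1/80)·1 + (1/40)·2 + (1/40)·3 + (3/80)·4 + (1/40)·5 + (1/20)·6 + (1/40)·7 + (1/20)·8 + (1/40)·9 + (3/80)·10 + (1/20)·12 + (1/40)·14 + (1/40)·15 + (3/80)·16 + (3/80)·18 + (3/80)·20 + (1/40)·21 + (1/20)·24 + (1/80)·25 + (1/80)·27 + (1/40)·28 + (3/80)·30 + (1/40)·32 + (1/40)·35 + (1/40)·36 + (3/80)·40 + (1/40)·42 + (1/80)·45 + (1/40)·48 + (1/80)·49 + (1/80)·50 + (1/80)·54 + (1/40)·56 + (1/80)·60 + (1/80)·63 + (1/80)·64 + (1/80)·70 + (1/80)·72 + (1/80)·80 = 99/4
≈ $24.75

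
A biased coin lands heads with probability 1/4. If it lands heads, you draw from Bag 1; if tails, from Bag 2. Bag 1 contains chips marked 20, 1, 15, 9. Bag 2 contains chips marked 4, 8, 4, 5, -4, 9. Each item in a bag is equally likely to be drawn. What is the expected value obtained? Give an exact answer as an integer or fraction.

97/16

E[X | Bag 1] = (20 + 1 + 15 + 9)/4 = 45/4
E[X | Bag 2] = (4 + 8 + 4 + 5 − 4 + 9)/6 = 13/3
E[X] = (1/4)·45/4 + (3/4)·13/3 = 97/16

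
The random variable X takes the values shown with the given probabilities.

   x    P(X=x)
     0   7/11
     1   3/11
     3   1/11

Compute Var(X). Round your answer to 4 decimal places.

0.7934

E[X] = (7/11)·0 + (3/11)·1 + (1/11)·3 = 6/11
E[X²] = (7/11)·0 + (3/11)·1 + (1/11)·9 = 12/11
Var(X) = 12/11 − (6/11)² = 96/121 ≈ 0.7934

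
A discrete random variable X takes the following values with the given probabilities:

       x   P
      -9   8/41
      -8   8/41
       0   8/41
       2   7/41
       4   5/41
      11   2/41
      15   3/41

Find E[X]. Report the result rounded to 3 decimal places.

E[X] = (8/41)·(-9) + (8/41)·(-8) + (8/41)·0 + (7/41)·2 + (5/41)·4 + (2/41)·11 + (3/41)·15
     = -35/41 ≈ -0.854

-0.854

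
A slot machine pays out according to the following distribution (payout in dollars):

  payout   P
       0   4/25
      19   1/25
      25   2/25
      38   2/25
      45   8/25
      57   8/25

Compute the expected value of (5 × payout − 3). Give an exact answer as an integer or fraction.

946/5

E[5x-3] = (4/25)·(-3) + (1/25)·92 + (2/25)·122 + (2/25)·187 + (8/25)·222 + (8/25)·282
     = 946/5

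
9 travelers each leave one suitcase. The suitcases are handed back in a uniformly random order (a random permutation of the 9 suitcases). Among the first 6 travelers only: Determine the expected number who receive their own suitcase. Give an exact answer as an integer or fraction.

Let Xᵢ = 1 if person i gets their own suitcase. For each i, P(Xᵢ=1) = 1/9.
By linearity of expectation, E[X₁+…+X_6] = 6·(1/9) = 2/3.

2/3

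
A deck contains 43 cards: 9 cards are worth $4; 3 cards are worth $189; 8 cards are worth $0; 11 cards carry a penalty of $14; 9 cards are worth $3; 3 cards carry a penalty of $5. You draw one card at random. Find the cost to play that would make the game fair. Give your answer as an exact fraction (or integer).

461/43 dollars

E[payout] = (9/43)·4 + (3/43)·189 + (8/43)·0 + (11/43)·(-14) + (9/43)·3 + (3/43)·(-5) = 461/43
Fair fee = E[payout] = 461/43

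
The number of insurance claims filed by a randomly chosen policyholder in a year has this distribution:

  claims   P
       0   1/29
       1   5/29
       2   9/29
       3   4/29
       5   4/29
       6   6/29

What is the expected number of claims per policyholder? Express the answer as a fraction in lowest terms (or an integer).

E[X] = (1/29)·0 + (5/29)·1 + (9/29)·2 + (4/29)·3 + (4/29)·5 + (6/29)·6
     = 91/29

91/29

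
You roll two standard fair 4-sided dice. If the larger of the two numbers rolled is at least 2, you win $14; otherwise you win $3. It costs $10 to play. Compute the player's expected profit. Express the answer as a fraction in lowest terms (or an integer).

53/16 dollars

E[payout] = (1/16)·3 + (15/16)·14 = 213/16
Expected profit = 213/16 − 10 = 53/16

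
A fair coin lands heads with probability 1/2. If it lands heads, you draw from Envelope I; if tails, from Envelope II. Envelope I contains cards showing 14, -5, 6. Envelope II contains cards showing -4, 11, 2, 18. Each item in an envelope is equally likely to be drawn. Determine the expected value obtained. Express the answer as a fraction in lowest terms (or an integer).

47/8

E[X | Envelope I] = (14 − 5 + 6)/3 = 5
E[X | Envelope II] = (-4 + 11 + 2 + 18)/4 = 27/4
E[X] = (1/2)·5 + (1/2)·27/4 = 47/8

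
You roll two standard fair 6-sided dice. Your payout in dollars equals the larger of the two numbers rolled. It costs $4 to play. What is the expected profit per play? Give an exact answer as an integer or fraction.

17/36 dollars

Distribution of the larger of the two numbers rolled: 1 w.p. 1/36, 2 w.p. 1/12, 3 w.p. 5/36, 4 w.p. 7/36, 5 w.p. 1/4, 6 w.p. 11/36
E[payout] = (1/36)·1 + (1/12)·2 + (5/36)·3 + (7/36)·4 + (1/4)·5 + (11/36)·6 = 161/36
Expected profit = 161/36 − 4 = 17/36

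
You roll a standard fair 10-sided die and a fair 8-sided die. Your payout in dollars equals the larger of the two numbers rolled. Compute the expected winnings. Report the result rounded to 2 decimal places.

Distribution of the larger of the two numbers rolled: 1 w.p. 1/80, 2 w.p. 3/80, 3 w.p. 1/16, 4 w.p. 7/80, 5 w.p. 9/80, 6 w.p. 11/80, …
E[payout] = (1/80)·1 + (3/80)·2 + (1/16)·3 + (7/80)·4 + (9/80)·5 + (11/80)·6 + (13/80)·7 + (3/16)·8 + (1/10)·9 + (1/10)·10 = 131/20
≈ $6.55

$6.55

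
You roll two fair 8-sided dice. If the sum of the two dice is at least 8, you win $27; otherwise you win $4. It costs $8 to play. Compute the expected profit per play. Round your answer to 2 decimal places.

E[payout] = (21/64)·4 + (43/64)·27 = 1245/64
Expected profit = 1245/64 − 8 = 733/64 ≈ $11.45

$11.45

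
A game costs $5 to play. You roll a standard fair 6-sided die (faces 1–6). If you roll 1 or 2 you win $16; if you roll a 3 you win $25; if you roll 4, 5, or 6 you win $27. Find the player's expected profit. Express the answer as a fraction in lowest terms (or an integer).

$18

E[payout] = (1/3)·16 + (1/6)·25 + (1/2)·27 = 23
Expected profit = 23 − 5 = 18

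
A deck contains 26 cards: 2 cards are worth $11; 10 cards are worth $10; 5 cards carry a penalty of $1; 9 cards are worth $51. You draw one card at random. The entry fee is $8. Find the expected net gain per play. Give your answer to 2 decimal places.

$14.15

E[payout] = (2/26)·11 + (10/26)·10 + (5/26)·(-1) + (9/26)·51 = 288/13
Expected profit = 288/13 − 8 = 184/13 ≈ $14.15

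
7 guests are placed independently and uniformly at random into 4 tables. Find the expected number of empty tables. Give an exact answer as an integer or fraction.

2187/4096

Let Xⱼ=1 if table j is empty. P(Xⱼ=1) = ((4-1)/4)^7 = 2187/16384.
By linearity, E[#empty] = 4·2187/16384 = 2187/4096.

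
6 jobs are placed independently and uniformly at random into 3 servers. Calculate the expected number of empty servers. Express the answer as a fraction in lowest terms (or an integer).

64/243

Let Xⱼ=1 if server j is empty. P(Xⱼ=1) = ((3-1)/3)^6 = 64/729.
By linearity, E[#empty] = 3·64/729 = 64/243.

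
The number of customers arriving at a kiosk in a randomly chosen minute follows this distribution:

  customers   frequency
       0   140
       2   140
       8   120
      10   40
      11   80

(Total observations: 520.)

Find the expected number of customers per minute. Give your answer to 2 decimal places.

4.85

Total = 520, so P(customers=0) = 140/520, etc.
E[X] = (7/26)·0 + (7/26)·2 + (3/13)·8 + (1/13)·10 + (2/13)·11
     = 63/13 ≈ 4.85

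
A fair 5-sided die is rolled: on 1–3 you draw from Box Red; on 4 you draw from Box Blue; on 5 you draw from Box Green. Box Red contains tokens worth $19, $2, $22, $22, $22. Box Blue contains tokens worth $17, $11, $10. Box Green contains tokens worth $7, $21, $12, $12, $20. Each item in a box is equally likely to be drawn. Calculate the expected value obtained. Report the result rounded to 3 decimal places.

$15.853

E[X | Box Red] = (19 + 2 + 22 + 22 + 22)/5 = 87/5
E[X | Box Blue] = (17 + 11 + 10)/3 = 38/3
E[X | Box Green] = (7 + 21 + 12 + 12 + 20)/5 = 72/5
E[X] = (3/5)·87/5 + (1/5)·38/3 + (1/5)·72/5 = 1189/75 ≈ 15.853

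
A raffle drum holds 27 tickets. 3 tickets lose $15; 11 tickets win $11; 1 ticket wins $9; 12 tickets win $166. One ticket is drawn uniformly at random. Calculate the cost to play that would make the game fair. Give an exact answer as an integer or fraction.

E[payout] = (3/27)·(-15) + (11/27)·11 + (1/27)·9 + (12/27)·166 = 2077/27
Fair fee = E[payout] = 2077/27

2077/27 dollars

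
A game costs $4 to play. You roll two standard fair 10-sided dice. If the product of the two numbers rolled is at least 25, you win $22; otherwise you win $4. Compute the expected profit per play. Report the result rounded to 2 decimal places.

$8.64

E[payout] = (13/25)·4 + (12/25)·22 = 316/25
Expected profit = 316/25 − 4 = 216/25 ≈ $8.64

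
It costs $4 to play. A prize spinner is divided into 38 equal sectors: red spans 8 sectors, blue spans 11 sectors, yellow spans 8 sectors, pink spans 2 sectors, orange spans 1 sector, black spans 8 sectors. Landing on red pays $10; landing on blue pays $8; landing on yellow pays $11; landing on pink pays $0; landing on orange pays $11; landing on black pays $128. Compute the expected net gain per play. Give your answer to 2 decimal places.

$29.97

E[payout] = (8/38)·10 + (11/38)·8 + (8/38)·11 + (2/38)·0 + (1/38)·11 + (8/38)·128 = 1291/38
Expected profit = 1291/38 − 4 = 1139/38 ≈ $29.97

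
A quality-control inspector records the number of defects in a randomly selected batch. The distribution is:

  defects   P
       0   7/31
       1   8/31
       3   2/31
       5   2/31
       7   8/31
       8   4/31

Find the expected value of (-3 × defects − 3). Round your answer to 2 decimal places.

-13.84

E[-3x-3] = (7/31)·(-3) + (8/31)·(-6) + (2/31)·(-12) + (2/31)·(-18) + (8/31)·(-24) + (4/31)·(-27)
     = -429/31 ≈ -13.84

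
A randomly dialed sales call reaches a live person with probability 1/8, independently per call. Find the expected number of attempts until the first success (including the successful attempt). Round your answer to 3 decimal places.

For a geometric distribution, E[trials] = 1/p = 1/(1/8) = 8.
≈ 8.000

8.000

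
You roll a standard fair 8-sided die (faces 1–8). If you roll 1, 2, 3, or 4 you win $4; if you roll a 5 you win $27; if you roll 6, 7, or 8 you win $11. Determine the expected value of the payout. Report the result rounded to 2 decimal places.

E[payout] = (1/2)·4 + (3/8)·11 + (1/8)·27 = 19/2
≈ $9.50

$9.50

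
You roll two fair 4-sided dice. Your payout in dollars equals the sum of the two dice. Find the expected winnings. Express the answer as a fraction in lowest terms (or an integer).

$5

Distribution of the sum of the two dice: 2 w.p. 1/16, 3 w.p. 1/8, 4 w.p. 3/16, 5 w.p. 1/4, 6 w.p. 3/16, 7 w.p. 1/8, …
E[payout] = (1/16)·2 + (1/8)·3 + (3/16)·4 + (1/4)·5 + (3/16)·6 + (1/8)·7 + (1/16)·8 = 5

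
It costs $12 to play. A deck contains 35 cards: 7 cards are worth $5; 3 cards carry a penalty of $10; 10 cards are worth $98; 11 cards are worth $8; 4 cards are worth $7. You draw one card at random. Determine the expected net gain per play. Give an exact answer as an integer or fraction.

E[payout] = (7/35)·5 + (3/35)·(-10) + (10/35)·98 + (11/35)·8 + (4/35)·7 = 1101/35
Expected profit = 1101/35 − 12 = 681/35

681/35 dollars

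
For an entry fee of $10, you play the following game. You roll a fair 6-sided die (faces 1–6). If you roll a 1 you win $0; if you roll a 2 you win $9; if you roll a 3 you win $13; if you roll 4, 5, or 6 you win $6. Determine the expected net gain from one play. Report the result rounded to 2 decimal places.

-$3.33

E[payout] = (1/6)·0 + (1/2)·6 + (1/6)·9 + (1/6)·13 = 20/3
Expected profit = 20/3 − 10 = -10/3 ≈ -$3.33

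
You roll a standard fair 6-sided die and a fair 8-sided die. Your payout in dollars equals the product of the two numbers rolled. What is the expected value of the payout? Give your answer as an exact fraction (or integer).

Distribution of the product of the two numbers rolled: 1 w.p. 1/48, 2 w.p. 1/24, 3 w.p. 1/24, 4 w.p. 1/16, 5 w.p. 1/24, 6 w.p. 1/12, …
E[payout] = (1/48)·1 + (1/24)·2 + (1/24)·3 + (1/16)·4 + (1/24)·5 + (1/12)·6 + (1/48)·7 + (1/16)·8 + (1/48)·9 + (1/24)·10 + (1/12)·12 + (1/48)·14 + (1/24)·15 + (1/24)·16 + (1/24)·18 + (1/24)·20 + (1/48)·21 + (1/16)·24 + (1/48)·25 + (1/48)·28 + (1/24)·30 + (1/48)·32 + (1/48)·35 + (1/48)·36 + (1/48)·40 + (1/48)·42 + (1/48)·48 = 63/4

63/4 dollars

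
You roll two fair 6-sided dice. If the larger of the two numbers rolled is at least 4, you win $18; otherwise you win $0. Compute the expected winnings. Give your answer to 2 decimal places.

E[payout] = (1/4)·0 + (3/4)·18 = 27/2
≈ $13.50

$13.50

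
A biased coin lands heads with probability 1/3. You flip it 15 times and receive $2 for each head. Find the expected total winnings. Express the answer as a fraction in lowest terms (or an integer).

$10

E[#heads] = 15·1/3 = 5 (linearity over flips).
E[winnings] = 2·5 = 10.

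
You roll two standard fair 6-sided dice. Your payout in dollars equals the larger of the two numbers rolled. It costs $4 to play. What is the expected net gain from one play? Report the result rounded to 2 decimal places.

Distribution of the larger of the two numbers rolled: 1 w.p. 1/36, 2 w.p. 1/12, 3 w.p. 5/36, 4 w.p. 7/36, 5 w.p. 1/4, 6 w.p. 11/36
E[payout] = (1/36)·1 + (1/12)·2 + (5/36)·3 + (7/36)·4 + (1/4)·5 + (11/36)·6 = 161/36
Expected profit = 161/36 − 4 = 17/36 ≈ $0.47

$0.47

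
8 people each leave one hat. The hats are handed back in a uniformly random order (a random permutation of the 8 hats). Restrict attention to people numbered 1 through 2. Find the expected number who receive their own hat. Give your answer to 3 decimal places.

0.250

Let Xᵢ = 1 if person i gets their own hat. For each i, P(Xᵢ=1) = 1/8.
By linearity of expectation, E[X₁+…+X_2] = 2·(1/8) = 1/4.
≈ 0.250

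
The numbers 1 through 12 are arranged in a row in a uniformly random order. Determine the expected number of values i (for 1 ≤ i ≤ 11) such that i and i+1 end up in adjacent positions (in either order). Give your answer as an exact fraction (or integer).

11/6

For each i ∈ {1,…,11}, let Xᵢ = 1 if i and i+1 are adjacent. P(Xᵢ=1) = 2·(12−1)!/12! = 2/12.
By linearity, E[ΣXᵢ] = (11)·(2/12) = 11/6.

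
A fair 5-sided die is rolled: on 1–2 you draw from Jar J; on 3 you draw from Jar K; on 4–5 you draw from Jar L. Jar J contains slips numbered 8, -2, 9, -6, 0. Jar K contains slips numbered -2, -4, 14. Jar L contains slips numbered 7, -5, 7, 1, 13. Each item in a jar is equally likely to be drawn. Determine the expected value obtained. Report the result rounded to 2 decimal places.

E[X | Jar J] = (8 − 2 + 9 − 6 + 0)/5 = 9/5
E[X | Jar K] = (-2 − 4 + 14)/3 = 8/3
E[X | Jar L] = (7 − 5 + 7 + 1 + 13)/5 = 23/5
E[X] = (2/5)·9/5 + (1/5)·8/3 + (2/5)·23/5 = 232/75 ≈ 3.09

3.09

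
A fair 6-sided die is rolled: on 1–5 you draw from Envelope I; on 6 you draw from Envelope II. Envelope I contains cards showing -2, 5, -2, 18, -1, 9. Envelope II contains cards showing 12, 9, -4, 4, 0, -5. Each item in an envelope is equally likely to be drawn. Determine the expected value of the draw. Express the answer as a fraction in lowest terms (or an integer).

E[X | Envelope I] = (-2 + 5 − 2 + 18 − 1 + 9)/6 = 9/2
E[X | Envelope II] = (12 + 9 − 4 + 4 + 0 − 5)/6 = 8/3
E[X] = (5/6)·9/2 + (1/6)·8/3 = 151/36

151/36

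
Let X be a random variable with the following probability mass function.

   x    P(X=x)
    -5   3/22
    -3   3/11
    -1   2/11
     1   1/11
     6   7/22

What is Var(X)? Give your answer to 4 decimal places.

E[X] = (3/22)·(-5) + (3/11)·(-3) + (2/11)·(-1) + (1/11)·1 + (7/22)·6 = 7/22
E[X²] = (3/22)·25 + (3/11)·9 + (2/11)·1 + (1/11)·1 + (7/22)·36 = 387/22
Var(X) = 387/22 − (7/22)² = 8465/484 ≈ 17.4897

17.4897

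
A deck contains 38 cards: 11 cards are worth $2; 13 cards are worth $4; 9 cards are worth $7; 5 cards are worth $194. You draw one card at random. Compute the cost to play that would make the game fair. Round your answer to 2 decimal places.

$29.13

E[payout] = (11/38)·2 + (13/38)·4 + (9/38)·7 + (5/38)·194 = 1107/38
Fair fee = E[payout] = 1107/38 ≈ $29.13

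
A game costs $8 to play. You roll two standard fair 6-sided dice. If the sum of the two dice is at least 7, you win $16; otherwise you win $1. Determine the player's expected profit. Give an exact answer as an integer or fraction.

E[payout] = (5/12)·1 + (7/12)·16 = 39/4
Expected profit = 39/4 − 8 = 7/4

7/4 dollars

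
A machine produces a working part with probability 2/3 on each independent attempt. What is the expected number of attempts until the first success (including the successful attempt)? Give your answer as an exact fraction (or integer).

For a geometric distribution, E[trials] = 1/p = 1/(2/3) = 3/2.

3/2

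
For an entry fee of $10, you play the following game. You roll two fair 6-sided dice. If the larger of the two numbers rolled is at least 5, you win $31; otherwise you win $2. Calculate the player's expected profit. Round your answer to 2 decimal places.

$8.11

E[payout] = (4/9)·2 + (5/9)·31 = 163/9
Expected profit = 163/9 − 10 = 73/9 ≈ $8.11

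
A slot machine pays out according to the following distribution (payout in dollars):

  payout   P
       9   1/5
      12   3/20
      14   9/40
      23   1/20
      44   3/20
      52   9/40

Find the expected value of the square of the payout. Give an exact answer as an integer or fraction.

E[X²] = (1/5)·81 + (3/20)·144 + (9/40)·196 + (1/20)·529 + (3/20)·1936 + (9/40)·2704
     = 20143/20

20143/20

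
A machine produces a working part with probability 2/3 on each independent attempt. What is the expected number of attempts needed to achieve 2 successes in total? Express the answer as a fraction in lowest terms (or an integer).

By linearity (sum of 2 independent geometric waits), E[trials] = 2/p = 2/(2/3) = 3.

3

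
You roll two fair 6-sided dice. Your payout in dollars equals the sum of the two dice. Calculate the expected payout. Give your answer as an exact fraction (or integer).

$7

Distribution of the sum of the two dice: 2 w.p. 1/36, 3 w.p. 1/18, 4 w.p. 1/12, 5 w.p. 1/9, 6 w.p. 5/36, 7 w.p. 1/6, …
E[payout] = (1/36)·2 + (1/18)·3 + (1/12)·4 + (1/9)·5 + (5/36)·6 + (1/6)·7 + (5/36)·8 + (1/9)·9 + (1/12)·10 + (1/18)·11 + (1/36)·12 = 7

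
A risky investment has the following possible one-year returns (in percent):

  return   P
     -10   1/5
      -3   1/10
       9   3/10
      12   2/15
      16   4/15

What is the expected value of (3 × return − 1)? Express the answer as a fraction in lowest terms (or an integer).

89/5

E[3x-1] = (1/5)·(-31) + (1/10)·(-10) + (3/10)·26 + (2/15)·35 + (4/15)·47
     = 89/5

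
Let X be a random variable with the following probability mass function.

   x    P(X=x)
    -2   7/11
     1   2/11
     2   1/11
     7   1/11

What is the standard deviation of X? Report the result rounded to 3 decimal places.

E[X] = -3/11, E[X²] = 83/11
Var(X) = E[X²] − (E[X])² = 83/11 − 9/121 = 904/121
SD(X) = √(904/121) ≈ 2.733

2.733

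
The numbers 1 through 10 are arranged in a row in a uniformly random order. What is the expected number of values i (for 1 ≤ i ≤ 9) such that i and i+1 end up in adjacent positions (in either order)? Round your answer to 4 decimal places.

For each i ∈ {1,…,9}, let Xᵢ = 1 if i and i+1 are adjacent. P(Xᵢ=1) = 2·(10−1)!/10! = 2/10.
By linearity, E[ΣXᵢ] = (9)·(2/10) = 9/5.
≈ 1.8000

1.8000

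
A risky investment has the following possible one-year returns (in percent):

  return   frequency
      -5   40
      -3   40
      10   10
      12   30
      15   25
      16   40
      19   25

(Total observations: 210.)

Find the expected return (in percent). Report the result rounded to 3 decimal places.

7.762

Total = 210, so P(return=-5) = 40/210, etc.
E[X] = (4/21)·(-5) + (4/21)·(-3) + (1/21)·10 + (1/7)·12 + (5/42)·15 + (4/21)·16 + (5/42)·19
     = 163/21 ≈ 7.762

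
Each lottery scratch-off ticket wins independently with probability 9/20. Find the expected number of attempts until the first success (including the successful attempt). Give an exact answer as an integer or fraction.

For a geometric distribution, E[trials] = 1/p = 1/(9/20) = 20/9.

20/9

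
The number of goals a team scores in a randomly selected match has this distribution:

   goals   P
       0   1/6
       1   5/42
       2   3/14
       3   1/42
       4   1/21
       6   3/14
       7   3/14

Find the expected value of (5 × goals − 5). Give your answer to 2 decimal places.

E[5x-5] = (1/6)·(-5) + (5/42)·0 + (3/14)·5 + (1/42)·10 + (1/21)·15 + (3/14)·25 + (3/14)·30
     = 545/42 ≈ 12.98

12.98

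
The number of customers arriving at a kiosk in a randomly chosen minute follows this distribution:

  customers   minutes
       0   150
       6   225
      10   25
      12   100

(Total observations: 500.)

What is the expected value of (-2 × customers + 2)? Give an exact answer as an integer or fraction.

-46/5

Total = 500, so P(customers=0) = 150/500, etc.
E[-2x+2] = (3/10)·2 + (9/20)·(-10) + (1/20)·(-18) + (1/5)·(-22)
     = -46/5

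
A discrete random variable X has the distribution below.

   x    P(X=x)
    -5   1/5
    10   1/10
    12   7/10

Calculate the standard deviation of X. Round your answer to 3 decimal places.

E[X] = 42/5, E[X²] = 579/5
Var(X) = E[X²] − (E[X])² = 579/5 − 1764/25 = 1131/25
SD(X) = √(1131/25) ≈ 6.726

6.726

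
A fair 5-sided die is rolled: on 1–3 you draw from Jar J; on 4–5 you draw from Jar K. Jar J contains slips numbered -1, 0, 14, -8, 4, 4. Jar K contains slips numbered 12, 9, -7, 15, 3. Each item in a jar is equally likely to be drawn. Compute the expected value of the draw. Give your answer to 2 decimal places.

3.86

E[X | Jar J] = (-1 + 0 + 14 − 8 + 4 + 4)/6 = 13/6
E[X | Jar K] = (12 + 9 − 7 + 15 + 3)/5 = 32/5
E[X] = (3/5)·13/6 + (2/5)·32/5 = 193/50 ≈ 3.86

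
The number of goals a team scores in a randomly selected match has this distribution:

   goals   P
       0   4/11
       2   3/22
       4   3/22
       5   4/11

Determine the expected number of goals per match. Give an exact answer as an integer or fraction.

E[X] = (4/11)·0 + (3/22)·2 + (3/22)·4 + (4/11)·5
     = 29/11

29/11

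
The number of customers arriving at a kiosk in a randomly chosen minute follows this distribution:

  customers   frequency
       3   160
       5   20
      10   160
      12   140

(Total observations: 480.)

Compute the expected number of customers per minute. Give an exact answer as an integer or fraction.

Total = 480, so P(customers=3) = 160/480, etc.
E[X] = (1/3)·3 + (1/24)·5 + (1/3)·10 + (7/24)·12
     = 193/24

193/24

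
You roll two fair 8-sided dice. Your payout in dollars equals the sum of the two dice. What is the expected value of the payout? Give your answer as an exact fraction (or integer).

$9

Distribution of the sum of the two dice: 2 w.p. 1/64, 3 w.p. 1/32, 4 w.p. 3/64, 5 w.p. 1/16, 6 w.p. 5/64, 7 w.p. 3/32, …
E[payout] = (1/64)·2 + (1/32)·3 + (3/64)·4 + (1/16)·5 + (5/64)·6 + (3/32)·7 + (7/64)·8 + (1/8)·9 + (7/64)·10 + (3/32)·11 + (5/64)·12 + (1/16)·13 + (3/64)·14 + (1/32)·15 + (1/64)·16 = 9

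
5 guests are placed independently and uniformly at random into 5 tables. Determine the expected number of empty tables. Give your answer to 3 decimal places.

1.638

Let Xⱼ=1 if table j is empty. P(Xⱼ=1) = ((5-1)/5)^5 = 1024/3125.
By linearity, E[#empty] = 5·1024/3125 = 1024/625.
≈ 1.638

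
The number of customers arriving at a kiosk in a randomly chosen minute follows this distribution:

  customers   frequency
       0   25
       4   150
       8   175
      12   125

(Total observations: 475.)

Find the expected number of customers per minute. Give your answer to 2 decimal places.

Total = 475, so P(customers=0) = 25/475, etc.
E[X] = (1/19)·0 + (6/19)·4 + (7/19)·8 + (5/19)·12
     = 140/19 ≈ 7.37

7.37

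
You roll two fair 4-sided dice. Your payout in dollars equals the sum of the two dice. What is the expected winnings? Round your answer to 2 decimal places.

Distribution of the sum of the two dice: 2 w.p. 1/16, 3 w.p. 1/8, 4 w.p. 3/16, 5 w.p. 1/4, 6 w.p. 3/16, 7 w.p. 1/8, …
E[payout] = (1/16)·2 + (1/8)·3 + (3/16)·4 + (1/4)·5 + (3/16)·6 + (1/8)·7 + (1/16)·8 = 5
≈ $5.00

$5.00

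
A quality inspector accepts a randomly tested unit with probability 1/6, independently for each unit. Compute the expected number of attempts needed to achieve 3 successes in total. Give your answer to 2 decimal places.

By linearity (sum of 3 independent geometric waits), E[trials] = 3/p = 3/(1/6) = 18.
≈ 18.00

18.00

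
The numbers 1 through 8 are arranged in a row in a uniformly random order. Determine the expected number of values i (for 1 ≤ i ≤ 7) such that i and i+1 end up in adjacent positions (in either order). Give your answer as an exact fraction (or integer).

7/4

For each i ∈ {1,…,7}, let Xᵢ = 1 if i and i+1 are adjacent. P(Xᵢ=1) = 2·(8−1)!/8! = 2/8.
By linearity, E[ΣXᵢ] = (7)·(2/8) = 7/4.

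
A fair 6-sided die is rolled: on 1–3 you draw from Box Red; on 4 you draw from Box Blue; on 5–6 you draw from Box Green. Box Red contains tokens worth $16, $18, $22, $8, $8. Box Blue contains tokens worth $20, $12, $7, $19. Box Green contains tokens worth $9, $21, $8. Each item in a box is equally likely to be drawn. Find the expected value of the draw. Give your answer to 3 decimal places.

E[X | Box Red] = (16 + 18 + 22 + 8 + 8)/5 = 72/5
E[X | Box Blue] = (20 + 12 + 7 + 19)/4 = 29/2
E[X | Box Green] = (9 + 21 + 8)/3 = 38/3
E[X] = (1/2)·72/5 + (1/6)·29/2 + (1/3)·38/3 = 2491/180 ≈ 13.839

$13.839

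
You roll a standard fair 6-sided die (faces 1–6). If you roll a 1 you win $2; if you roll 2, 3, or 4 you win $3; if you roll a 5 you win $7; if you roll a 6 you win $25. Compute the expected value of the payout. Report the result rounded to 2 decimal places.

E[payout] = (1/6)·2 + (1/2)·3 + (1/6)·7 + (1/6)·25 = 43/6
≈ $7.17

$7.17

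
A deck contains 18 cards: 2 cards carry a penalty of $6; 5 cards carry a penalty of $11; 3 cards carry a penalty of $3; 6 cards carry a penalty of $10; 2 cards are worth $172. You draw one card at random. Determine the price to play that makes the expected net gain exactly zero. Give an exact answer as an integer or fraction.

104/9 dollars

E[payout] = (2/18)·(-6) + (5/18)·(-11) + (3/18)·(-3) + (6/18)·(-10) + (2/18)·172 = 104/9
Fair fee = E[payout] = 104/9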